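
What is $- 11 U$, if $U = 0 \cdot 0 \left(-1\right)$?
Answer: $0$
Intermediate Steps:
$U = 0$ ($U = 0 \left(-1\right) = 0$)
$- 11 U = \left(-11\right) 0 = 0$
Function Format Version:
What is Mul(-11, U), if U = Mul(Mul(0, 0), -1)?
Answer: 0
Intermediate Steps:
U = 0 (U = Mul(0, -1) = 0)
Mul(-11, U) = Mul(-11, 0) = 0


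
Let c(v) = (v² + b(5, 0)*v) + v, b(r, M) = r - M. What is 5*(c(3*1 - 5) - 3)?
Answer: -55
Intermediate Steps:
c(v) = v² + 6*v (c(v) = (v² + (5 - 1*0)*v) + v = (v² + (5 + 0)*v) + v = (v² + 5*v) + v = v² + 6*v)
5*(c(3*1 - 5) - 3) = 5*((3*1 - 5)*(6 + (3*1 - 5)) - 3) = 5*((3 - 5)*(6 + (3 - 5)) - 3) = 5*(-2*(6 - 2) - 3) = 5*(-2*4 - 3) = 5*(-8 - 3) = 5*(-11) = -55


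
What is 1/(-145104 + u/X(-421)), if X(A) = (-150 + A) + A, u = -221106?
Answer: -496/71861031 ≈ -6.9022e-6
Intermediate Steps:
X(A) = -150 + 2*A
1/(-145104 + u/X(-421)) = 1/(-145104 - 221106/(-150 + 2*(-421))) = 1/(-145104 - 221106/(-150 - 842)) = 1/(-145104 - 221106/(-992)) = 1/(-145104 - 221106*(-1/992)) = 1/(-145104 + 110553/496) = 1/(-71861031/496) = -496/71861031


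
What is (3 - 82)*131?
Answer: -10349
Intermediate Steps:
(3 - 82)*131 = -79*131 = -10349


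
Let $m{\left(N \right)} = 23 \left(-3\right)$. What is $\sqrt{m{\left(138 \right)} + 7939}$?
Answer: $\sqrt{7870} \approx 88.713$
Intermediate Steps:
$m{\left(N \right)} = -69$
$\sqrt{m{\left(138 \right)} + 7939} = \sqrt{-69 + 7939} = \sqrt{7870}$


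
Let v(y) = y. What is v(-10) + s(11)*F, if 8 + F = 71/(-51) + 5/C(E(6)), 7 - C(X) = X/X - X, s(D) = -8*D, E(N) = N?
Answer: 39772/51 ≈ 779.84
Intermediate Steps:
C(X) = 6 + X (C(X) = 7 - (X/X - X) = 7 - (1 - X) = 7 + (-1 + X) = 6 + X)
F = -1831/204 (F = -8 + (71/(-51) + 5/(6 + 6)) = -8 + (71*(-1/51) + 5/12) = -8 + (-71/51 + 5*(1/12)) = -8 + (-71/51 + 5/12) = -8 - 199/204 = -1831/204 ≈ -8.9755)
v(-10) + s(11)*F = -10 - 8*11*(-1831/204) = -10 - 88*(-1831/204) = -10 + 40282/51 = 39772/51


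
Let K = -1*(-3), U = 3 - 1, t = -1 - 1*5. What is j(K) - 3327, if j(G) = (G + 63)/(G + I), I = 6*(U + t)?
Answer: -23311/7 ≈ -3330.1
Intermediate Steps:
t = -6 (t = -1 - 5 = -6)
U = 2
K = 3
I = -24 (I = 6*(2 - 6) = 6*(-4) = -24)
j(G) = (63 + G)/(-24 + G) (j(G) = (G + 63)/(G - 24) = (63 + G)/(-24 + G))
j(K) - 3327 = (63 + 3)/(-24 + 3) - 3327 = 66/(-21) - 3327 = -1/21*66 - 3327 = -22/7 - 3327 = -23311/7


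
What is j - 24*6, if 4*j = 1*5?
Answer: -571/4 ≈ -142.75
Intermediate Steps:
j = 5/4 (j = (1*5)/4 = (¼)*5 = 5/4 ≈ 1.2500)
j - 24*6 = 5/4 - 24*6 = 5/4 - 144 = -571/4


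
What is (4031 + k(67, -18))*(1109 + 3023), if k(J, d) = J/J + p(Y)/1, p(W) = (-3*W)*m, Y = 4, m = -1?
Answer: 16709808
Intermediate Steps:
p(W) = 3*W (p(W) = -3*W*(-1) = 3*W)
k(J, d) = 13 (k(J, d) = J/J + (3*4)/1 = 1 + 12*1 = 1 + 12 = 13)
(4031 + k(67, -18))*(1109 + 3023) = (4031 + 13)*(1109 + 3023) = 4044*4132 = 16709808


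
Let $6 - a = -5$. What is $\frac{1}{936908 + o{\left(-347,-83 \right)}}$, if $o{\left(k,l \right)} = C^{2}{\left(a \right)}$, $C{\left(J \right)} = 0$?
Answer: $\frac{1}{936908} \approx 1.0673 \cdot 10^{-6}$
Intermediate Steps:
$a = 11$ ($a = 6 - -5 = 6 + 5 = 11$)
$o{\left(k,l \right)} = 0$ ($o{\left(k,l \right)} = 0^{2} = 0$)
$\frac{1}{936908 + o{\left(-347,-83 \right)}} = \frac{1}{936908 + 0} = \frac{1}{936908}$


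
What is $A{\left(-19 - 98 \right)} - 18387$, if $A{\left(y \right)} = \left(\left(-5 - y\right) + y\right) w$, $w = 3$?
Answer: $-18402$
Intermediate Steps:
$A{\left(y \right)} = -15$ ($A{\left(y \right)} = \left(\left(-5 - y\right) + y\right) 3 = \left(-5\right) 3 = -15$)
$A{\left(-19 - 98 \right)} - 18387 = -15 - 18387 = -18402$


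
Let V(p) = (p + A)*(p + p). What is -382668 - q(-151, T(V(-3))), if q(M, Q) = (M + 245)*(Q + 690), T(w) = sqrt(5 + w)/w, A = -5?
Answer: -447528 - 47*sqrt(53)/24 ≈ -4.4754e+5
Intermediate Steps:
V(p) = 2*p*(-5 + p) (V(p) = (p - 5)*(p + p) = (-5 + p)*(2*p) = 2*p*(-5 + p))
T(w) = sqrt(5 + w)/w
q(M, Q) = (245 + M)*(690 + Q)
-382668 - q(-151, T(V(-3))) = -382668 - (169050 + 245*(sqrt(5 + 2*(-3)*(-5 - 3))/((2*(-3)*(-5 - 3)))) + 690*(-151) - 151*sqrt(5 + 2*(-3)*(-5 - 3))/(2*(-3)*(-5 - 3))) = -382668 - (169050 + 245*(sqrt(5 + 2*(-3)*(-8))/((2*(-3)*(-8)))) - 104190 - 151*sqrt(5 + 2*(-3)*(-8))/(2*(-3)*(-8))) = -382668 - (169050 + 245*(sqrt(5 + 48)/48) - 104190 - 151*sqrt(5 + 48)/48) = -382668 - (169050 + 245*(sqrt(53)/48) - 104190 - 151*sqrt(53)/48) = -382668 - (169050 + 245*sqrt(53)/48 - 104190 - 151*sqrt(53)/48) = -382668 - (64860 + 47*sqrt(53)/24) = -382668 + (-64860 - 47*sqrt(53)/24) = -447528 - 47*sqrt(53)/24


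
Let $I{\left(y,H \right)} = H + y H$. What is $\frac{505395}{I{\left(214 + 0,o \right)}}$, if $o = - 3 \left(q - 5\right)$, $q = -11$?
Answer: $\frac{33693}{688} \approx 48.972$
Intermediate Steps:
$o = 48$ ($o = - 3 \left(-11 - 5\right) = \left(-3\right) \left(-16\right) = 48$)
$I{\left(y,H \right)} = H + H y$
$\frac{505395}{I{\left(214 + 0,o \right)}} = \frac{505395}{48 \left(1 + \left(214 + 0\right)\right)} = \frac{505395}{48 \left(1 + 214\right)} = \frac{505395}{48 \cdot 215} = \frac{505395}{10320} = 505395 \cdot \frac{1}{10320} = \frac{33693}{688}$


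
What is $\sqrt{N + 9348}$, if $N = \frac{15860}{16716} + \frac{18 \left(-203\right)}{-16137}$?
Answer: $\frac{5 \sqrt{20996099025553113}}{7492947} \approx 96.691$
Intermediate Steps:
$N = \frac{8805919}{7492947}$ ($N = 15860 \cdot \frac{1}{16716} - - \frac{406}{1793} = \frac{3965}{4179} + \frac{406}{1793} = \frac{8805919}{7492947} \approx 1.1752$)
$\sqrt{N + 9348} = \sqrt{\frac{8805919}{7492947} + 9348} = \sqrt{\frac{70052874475}{7492947}} = \frac{5 \sqrt{20996099025553113}}{7492947}$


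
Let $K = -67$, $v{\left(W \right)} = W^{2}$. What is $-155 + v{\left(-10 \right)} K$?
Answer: $-6855$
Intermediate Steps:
$-155 + v{\left(-10 \right)} K = -155 + \left(-10\right)^{2} \left(-67\right) = -155 + 100 \left(-67\right) = -155 - 6700 = -6855$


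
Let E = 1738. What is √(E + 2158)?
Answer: 2*√974 ≈ 62.418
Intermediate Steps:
√(E + 2158) = √(1738 + 2158) = √3896 = 2*√974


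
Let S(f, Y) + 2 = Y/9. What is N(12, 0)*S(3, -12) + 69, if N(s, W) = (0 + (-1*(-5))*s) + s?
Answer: -171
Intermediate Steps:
N(s, W) = 6*s (N(s, W) = (0 + 5*s) + s = 5*s + s = 6*s)
S(f, Y) = -2 + Y/9
N(12, 0)*S(3, -12) + 69 = (6*12)*(-2 + (⅑)*(-12)) + 69 = 72*(-2 - 4/3) + 69 = 72*(-10/3) + 69 = -240 + 69 = -171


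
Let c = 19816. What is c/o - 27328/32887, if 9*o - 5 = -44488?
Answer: -7080830552/1462912421 ≈ -4.8402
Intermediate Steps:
o = -44483/9 (o = 5/9 + (⅑)*(-44488) = 5/9 - 44488/9 = -44483/9 ≈ -4942.6)
c/o - 27328/32887 = 19816/(-44483/9) - 27328/32887 = 19816*(-9/44483) - 27328*1/32887 = -178344/44483 - 27328/32887 = -7080830552/1462912421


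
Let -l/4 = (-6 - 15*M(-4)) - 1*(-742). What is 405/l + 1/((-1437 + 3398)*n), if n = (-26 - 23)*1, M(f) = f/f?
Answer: -5559847/39588668 ≈ -0.14044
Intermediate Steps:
M(f) = 1
l = -2884 (l = -4*((-6 - 15*1) - 1*(-742)) = -4*((-6 - 15) + 742) = -4*(-21 + 742) = -4*721 = -2884)
n = -49 (n = -49*1 = -49)
405/l + 1/((-1437 + 3398)*n) = 405/(-2884) + 1/((-1437 + 3398)*(-49)) = 405*(-1/2884) - 1/49/1961 = -405/2884 + (1/1961)*(-1/49) = -405/2884 - 1/96089 = -5559847/39588668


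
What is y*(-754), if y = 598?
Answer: -450892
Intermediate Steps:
y*(-754) = 598*(-754) = -450892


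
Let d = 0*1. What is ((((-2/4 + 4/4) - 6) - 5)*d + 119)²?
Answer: 14161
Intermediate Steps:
d = 0
((((-2/4 + 4/4) - 6) - 5)*d + 119)² = ((((-2/4 + 4/4) - 6) - 5)*0 + 119)² = ((((-2*¼ + 4*(¼)) - 6) - 5)*0 + 119)² = ((((-½ + 1) - 6) - 5)*0 + 119)² = (((½ - 6) - 5)*0 + 119)² = ((-11/2 - 5)*0 + 119)² = (-21/2*0 + 119)² = (0 + 119)² = 119² = 14161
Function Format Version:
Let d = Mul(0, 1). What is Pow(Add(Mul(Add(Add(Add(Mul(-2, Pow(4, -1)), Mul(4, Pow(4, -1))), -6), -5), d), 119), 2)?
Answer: 14161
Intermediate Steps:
d = 0
Pow(Add(Mul(Add(Add(Add(Mul(-2, Pow(4, -1)), Mul(4, Pow(4, -1))), -6), -5), d), 119), 2) = Pow(Add(Mul(Add(Add(Add(Mul(-2, Pow(4, -1)), Mul(4, Pow(4, -1))), -6), -5), 0), 119), 2) = Pow(Add(Mul(Add(Add(Add(Mul(-2, Rational(1, 4)), Mul(4, Rational(1, 4))), -6), -5), 0), 119), 2) = Pow(Add(Mul(Add(Add(Add(Rational(-1, 2), 1), -6), -5), 0), 119), 2) = Pow(Add(Mul(Add(Add(Rational(1, 2), -6), -5), 0), 119), 2) = Pow(Add(Mul(Add(Rational(-11, 2), -5), 0), 119), 2) = Pow(Add(Mul(Rational(-21, 2), 0), 119), 2) = Pow(Add(0, 119), 2) = Pow(119, 2) = 14161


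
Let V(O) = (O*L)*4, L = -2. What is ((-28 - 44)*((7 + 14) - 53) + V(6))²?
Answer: 5089536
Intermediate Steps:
V(O) = -8*O (V(O) = (O*(-2))*4 = -2*O*4 = -8*O)
((-28 - 44)*((7 + 14) - 53) + V(6))² = ((-28 - 44)*((7 + 14) - 53) - 8*6)² = (-72*(21 - 53) - 48)² = (-72*(-32) - 48)² = (2304 - 48)² = 2256² = 5089536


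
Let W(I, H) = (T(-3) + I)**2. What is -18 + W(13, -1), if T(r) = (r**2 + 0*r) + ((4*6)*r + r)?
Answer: 2791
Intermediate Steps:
T(r) = r**2 + 25*r (T(r) = (r**2 + 0) + (24*r + r) = r**2 + 25*r)
W(I, H) = (-66 + I)**2 (W(I, H) = (-3*(25 - 3) + I)**2 = (-3*22 + I)**2 = (-66 + I)**2)
-18 + W(13, -1) = -18 + (-66 + 13)**2 = -18 + (-53)**2 = -18 + 2809 = 2791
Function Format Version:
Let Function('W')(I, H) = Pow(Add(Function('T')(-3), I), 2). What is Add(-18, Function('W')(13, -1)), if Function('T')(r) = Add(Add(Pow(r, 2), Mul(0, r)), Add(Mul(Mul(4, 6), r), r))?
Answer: 2791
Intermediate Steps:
Function('T')(r) = Add(Pow(r, 2), Mul(25, r)) (Function('T')(r) = Add(Add(Pow(r, 2), 0), Add(Mul(24, r), r)) = Add(Pow(r, 2), Mul(25, r)))
Function('W')(I, H) = Pow(Add(-66, I), 2) (Function('W')(I, H) = Pow(Add(Mul(-3, Add(25, -3)), I), 2) = Pow(Add(Mul(-3, 22), I), 2) = Pow(Add(-66, I), 2))
Add(-18, Function('W')(13, -1)) = Add(-18, Pow(Add(-66, 13), 2)) = Add(-18, Pow(-53, 2)) = Add(-18, 2809) = 2791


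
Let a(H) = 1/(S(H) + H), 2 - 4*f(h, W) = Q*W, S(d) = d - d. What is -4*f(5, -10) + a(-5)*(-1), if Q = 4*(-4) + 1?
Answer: 741/5 ≈ 148.20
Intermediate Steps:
Q = -15 (Q = -16 + 1 = -15)
S(d) = 0
f(h, W) = 1/2 + 15*W/4 (f(h, W) = 1/2 - (-15)*W/4 = 1/2 + 15*W/4)
a(H) = 1/H (a(H) = 1/(0 + H) = 1/H)
-4*f(5, -10) + a(-5)*(-1) = -4*(1/2 + (15/4)*(-10)) - 1/(-5) = -4*(1/2 - 75/2) - 1/5*(-1) = -4*(-37) + 1/5 = 148 + 1/5 = 741/5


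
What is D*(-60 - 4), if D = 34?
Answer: -2176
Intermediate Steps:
D*(-60 - 4) = 34*(-60 - 4) = 34*(-64) = -2176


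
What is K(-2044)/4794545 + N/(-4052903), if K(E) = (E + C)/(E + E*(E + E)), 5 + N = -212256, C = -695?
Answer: 8501648275684234543/162330130577243758780 ≈ 0.052373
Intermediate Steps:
N = -212261 (N = -5 - 212256 = -212261)
K(E) = (-695 + E)/(E + 2*E²) (K(E) = (E - 695)/(E + E*(E + E)) = (-695 + E)/(E + E*(2*E)) = (-695 + E)/(E + 2*E²))
K(-2044)/4794545 + N/(-4052903) = ((-695 - 2044)/((-2044)*(1 + 2*(-2044))))/4794545 - 212261/(-4052903) = -1/2044*(-2739)/(1 - 4088)*(1/4794545) - 212261*(-1/4052903) = -1/2044*(-2739)/(-4087)*(1/4794545) + 212261/4052903 = -1/2044*(-1/4087)*(-2739)*(1/4794545) + 212261/4052903 = -2739/8353828*1/4794545 + 212261/4052903 = -2739/40052804268260 + 212261/4052903 = 8501648275684234543/162330130577243758780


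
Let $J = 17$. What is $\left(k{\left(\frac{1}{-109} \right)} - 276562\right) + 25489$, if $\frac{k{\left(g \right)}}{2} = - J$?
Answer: $-251107$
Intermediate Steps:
$k{\left(g \right)} = -34$ ($k{\left(g \right)} = 2 \left(\left(-1\right) 17\right) = 2 \left(-17\right) = -34$)
$\left(k{\left(\frac{1}{-109} \right)} - 276562\right) + 25489 = \left(-34 - 276562\right) + 25489 = -276596 + 25489 = -251107$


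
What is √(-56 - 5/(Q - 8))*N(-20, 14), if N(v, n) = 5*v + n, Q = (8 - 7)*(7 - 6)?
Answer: -258*I*√301/7 ≈ -639.45*I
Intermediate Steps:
Q = 1 (Q = 1*1 = 1)
N(v, n) = n + 5*v
√(-56 - 5/(Q - 8))*N(-20, 14) = √(-56 - 5/(1 - 8))*(14 + 5*(-20)) = √(-56 - 5/(-7))*(14 - 100) = √(-56 - ⅐*(-5))*(-86) = √(-56 + 5/7)*(-86) = √(-387/7)*(-86) = (3*I*√301/7)*(-86) = -258*I*√301/7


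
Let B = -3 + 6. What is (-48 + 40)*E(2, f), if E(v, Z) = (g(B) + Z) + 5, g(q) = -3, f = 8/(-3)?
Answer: 16/3 ≈ 5.3333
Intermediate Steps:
f = -8/3 (f = 8*(-⅓) = -8/3 ≈ -2.6667)
B = 3
E(v, Z) = 2 + Z (E(v, Z) = (-3 + Z) + 5 = 2 + Z)
(-48 + 40)*E(2, f) = (-48 + 40)*(2 - 8/3) = -8*(-⅔) = 16/3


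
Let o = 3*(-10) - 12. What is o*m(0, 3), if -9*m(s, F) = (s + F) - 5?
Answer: -28/3 ≈ -9.3333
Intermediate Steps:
m(s, F) = 5/9 - F/9 - s/9 (m(s, F) = -((s + F) - 5)/9 = -((F + s) - 5)/9 = -(-5 + F + s)/9 = 5/9 - F/9 - s/9)
o = -42 (o = -30 - 12 = -42)
o*m(0, 3) = -42*(5/9 - 1/9*3 - 1/9*0) = -42*(5/9 - 1/3 + 0) = -42*2/9 = -28/3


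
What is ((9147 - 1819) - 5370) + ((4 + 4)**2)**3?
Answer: 264102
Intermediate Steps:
((9147 - 1819) - 5370) + ((4 + 4)**2)**3 = (7328 - 5370) + (8**2)**3 = 1958 + 64**3 = 1958 + 262144 = 264102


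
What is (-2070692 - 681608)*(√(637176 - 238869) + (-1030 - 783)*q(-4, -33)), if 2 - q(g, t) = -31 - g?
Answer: 144707677100 - 2752300*√398307 ≈ 1.4297e+11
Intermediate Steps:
q(g, t) = 33 + g (q(g, t) = 2 - (-31 - g) = 2 + (31 + g) = 33 + g)
(-2070692 - 681608)*(√(637176 - 238869) + (-1030 - 783)*q(-4, -33)) = (-2070692 - 681608)*(√(637176 - 238869) + (-1030 - 783)*(33 - 4)) = -2752300*(√398307 - 1813*29) = -2752300*(√398307 - 52577) = -2752300*(-52577 + √398307) = 144707677100 - 2752300*√398307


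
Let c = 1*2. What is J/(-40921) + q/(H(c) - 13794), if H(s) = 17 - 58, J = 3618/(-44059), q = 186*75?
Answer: -5030187954804/4988730384013 ≈ -1.0083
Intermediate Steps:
q = 13950
c = 2
J = -3618/44059 (J = 3618*(-1/44059) = -3618/44059 ≈ -0.082117)
H(s) = -41
J/(-40921) + q/(H(c) - 13794) = -3618/44059/(-40921) + 13950/(-41 - 13794) = -3618/44059*(-1/40921) + 13950/(-13835) = 3618/1802938339 + 13950*(-1/13835) = 3618/1802938339 - 2790/2767 = -5030187954804/4988730384013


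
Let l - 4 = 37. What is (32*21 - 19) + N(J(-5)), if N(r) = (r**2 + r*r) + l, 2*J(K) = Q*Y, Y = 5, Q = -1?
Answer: 1413/2 ≈ 706.50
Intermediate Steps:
l = 41 (l = 4 + 37 = 41)
J(K) = -5/2 (J(K) = (-1*5)/2 = (1/2)*(-5) = -5/2)
N(r) = 41 + 2*r**2 (N(r) = (r**2 + r*r) + 41 = (r**2 + r**2) + 41 = 2*r**2 + 41 = 41 + 2*r**2)
(32*21 - 19) + N(J(-5)) = (32*21 - 19) + (41 + 2*(-5/2)**2) = (672 - 19) + (41 + 2*(25/4)) = 653 + (41 + 25/2) = 653 + 107/2 = 1413/2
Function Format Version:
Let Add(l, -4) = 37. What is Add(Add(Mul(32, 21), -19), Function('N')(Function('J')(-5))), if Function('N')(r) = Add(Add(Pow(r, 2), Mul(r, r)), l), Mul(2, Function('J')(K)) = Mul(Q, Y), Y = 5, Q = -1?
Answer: Rational(1413, 2) ≈ 706.50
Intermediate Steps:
l = 41 (l = Add(4, 37) = 41)
Function('J')(K) = Rational(-5, 2) (Function('J')(K) = Mul(Rational(1, 2), Mul(-1, 5)) = Mul(Rational(1, 2), -5) = Rational(-5, 2))
Function('N')(r) = Add(41, Mul(2, Pow(r, 2))) (Function('N')(r) = Add(Add(Pow(r, 2), Mul(r, r)), 41) = Add(Add(Pow(r, 2), Pow(r, 2)), 41) = Add(Mul(2, Pow(r, 2)), 41) = Add(41, Mul(2, Pow(r, 2))))
Add(Add(Mul(32, 21), -19), Function('N')(Function('J')(-5))) = Add(Add(Mul(32, 21), -19), Add(41, Mul(2, Pow(Rational(-5, 2), 2)))) = Add(Add(672, -19), Add(41, Mul(2, Rational(25, 4)))) = Add(653, Add(41, Rational(25, 2))) = Add(653, Rational(107, 2)) = Rational(1413, 2)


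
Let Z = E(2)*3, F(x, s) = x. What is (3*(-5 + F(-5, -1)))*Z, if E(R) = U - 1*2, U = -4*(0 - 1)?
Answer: -180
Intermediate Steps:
U = 4 (U = -4*(-1) = 4)
E(R) = 2 (E(R) = 4 - 1*2 = 4 - 2 = 2)
Z = 6 (Z = 2*3 = 6)
(3*(-5 + F(-5, -1)))*Z = (3*(-5 - 5))*6 = (3*(-10))*6 = -30*6 = -180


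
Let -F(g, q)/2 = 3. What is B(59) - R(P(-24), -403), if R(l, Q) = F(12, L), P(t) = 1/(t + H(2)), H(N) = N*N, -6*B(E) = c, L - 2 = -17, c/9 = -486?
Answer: 735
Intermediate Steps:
c = -4374 (c = 9*(-486) = -4374)
L = -15 (L = 2 - 17 = -15)
B(E) = 729 (B(E) = -1/6*(-4374) = 729)
F(g, q) = -6 (F(g, q) = -2*3 = -6)
H(N) = N**2
P(t) = 1/(4 + t) (P(t) = 1/(t + 2**2) = 1/(t + 4) = 1/(4 + t))
R(l, Q) = -6
B(59) - R(P(-24), -403) = 729 - 1*(-6) = 729 + 6 = 735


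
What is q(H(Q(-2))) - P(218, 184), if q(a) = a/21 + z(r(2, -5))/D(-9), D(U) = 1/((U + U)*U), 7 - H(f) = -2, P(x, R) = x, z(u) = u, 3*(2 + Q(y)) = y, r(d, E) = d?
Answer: 745/7 ≈ 106.43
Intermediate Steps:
Q(y) = -2 + y/3
H(f) = 9 (H(f) = 7 - 1*(-2) = 7 + 2 = 9)
D(U) = 1/(2*U**2) (D(U) = 1/(((2*U))*U) = (1/(2*U))/U = 1/(2*U**2))
q(a) = 324 + a/21 (q(a) = a/21 + 2/(((1/2)/(-9)**2)) = a*(1/21) + 2/(((1/2)*(1/81))) = a/21 + 2/(1/162) = a/21 + 2*162 = a/21 + 324 = 324 + a/21)
q(H(Q(-2))) - P(218, 184) = (324 + (1/21)*9) - 1*218 = (324 + 3/7) - 218 = 2271/7 - 218 = 745/7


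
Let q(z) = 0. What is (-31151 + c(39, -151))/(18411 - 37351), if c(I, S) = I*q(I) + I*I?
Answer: 2963/1894 ≈ 1.5644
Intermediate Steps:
c(I, S) = I² (c(I, S) = I*0 + I*I = 0 + I² = I²)
(-31151 + c(39, -151))/(18411 - 37351) = (-31151 + 39²)/(18411 - 37351) = (-31151 + 1521)/(-18940) = -29630*(-1/18940) = 2963/1894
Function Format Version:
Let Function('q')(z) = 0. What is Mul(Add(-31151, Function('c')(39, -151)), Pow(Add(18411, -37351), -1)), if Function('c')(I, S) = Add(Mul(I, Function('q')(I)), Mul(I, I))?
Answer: Rational(2963, 1894) ≈ 1.5644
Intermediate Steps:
Function('c')(I, S) = Pow(I, 2) (Function('c')(I, S) = Add(Mul(I, 0), Mul(I, I)) = Add(0, Pow(I, 2)) = Pow(I, 2))
Mul(Add(-31151, Function('c')(39, -151)), Pow(Add(18411, -37351), -1)) = Mul(Add(-31151, Pow(39, 2)), Pow(Add(18411, -37351), -1)) = Mul(Add(-31151, 1521), Pow(-18940, -1)) = Mul(-29630, Rational(-1, 18940)) = Rational(2963, 1894)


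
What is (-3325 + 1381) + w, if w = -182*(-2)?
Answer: -1580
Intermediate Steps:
w = 364
(-3325 + 1381) + w = (-3325 + 1381) + 364 = -1944 + 364 = -1580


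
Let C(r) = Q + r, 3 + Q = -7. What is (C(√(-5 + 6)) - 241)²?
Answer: 62500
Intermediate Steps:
Q = -10 (Q = -3 - 7 = -10)
C(r) = -10 + r
(C(√(-5 + 6)) - 241)² = ((-10 + √(-5 + 6)) - 241)² = ((-10 + √1) - 241)² = ((-10 + 1) - 241)² = (-9 - 241)² = (-250)² = 62500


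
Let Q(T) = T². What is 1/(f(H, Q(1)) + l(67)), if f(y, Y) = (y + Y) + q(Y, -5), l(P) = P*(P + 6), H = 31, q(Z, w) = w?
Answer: 1/4918 ≈ 0.00020333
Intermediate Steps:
l(P) = P*(6 + P)
f(y, Y) = -5 + Y + y (f(y, Y) = (y + Y) - 5 = (Y + y) - 5 = -5 + Y + y)
1/(f(H, Q(1)) + l(67)) = 1/((-5 + 1² + 31) + 67*(6 + 67)) = 1/((-5 + 1 + 31) + 67*73) = 1/(27 + 4891) = 1/4918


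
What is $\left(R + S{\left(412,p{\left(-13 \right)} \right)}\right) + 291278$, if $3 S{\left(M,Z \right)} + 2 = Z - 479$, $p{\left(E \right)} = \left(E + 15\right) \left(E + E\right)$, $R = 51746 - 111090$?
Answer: $\frac{695269}{3} \approx 2.3176 \cdot 10^{5}$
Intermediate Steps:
$R = -59344$ ($R = 51746 - 111090 = -59344$)
$p{\left(E \right)} = 2 E \left(15 + E\right)$ ($p{\left(E \right)} = \left(15 + E\right) 2 E = 2 E \left(15 + E\right)$)
$S{\left(M,Z \right)} = - \frac{481}{3} + \frac{Z}{3}$ ($S{\left(M,Z \right)} = - \frac{2}{3} + \frac{Z - 479}{3} = - \frac{2}{3} + \frac{-479 + Z}{3} = - \frac{2}{3} + \left(- \frac{479}{3} + \frac{Z}{3}\right) = - \frac{481}{3} + \frac{Z}{3}$)
$\left(R + S{\left(412,p{\left(-13 \right)} \right)}\right) + 291278 = \left(-59344 - \left(\frac{481}{3} - \frac{2 \left(-13\right) \left(15 - 13\right)}{3}\right)\right) + 291278 = \left(-59344 - \left(\frac{481}{3} - \frac{2 \left(-13\right) 2}{3}\right)\right) + 291278 = \left(-59344 + \left(- \frac{481}{3} + \frac{1}{3} \left(-52\right)\right)\right) + 291278 = \left(-59344 - \frac{533}{3}\right) + 291278 = - \frac{178565}{3} + 291278 = \frac{695269}{3}$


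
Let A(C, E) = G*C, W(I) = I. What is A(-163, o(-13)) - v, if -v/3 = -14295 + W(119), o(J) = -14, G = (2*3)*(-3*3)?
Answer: -33726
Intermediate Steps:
G = -54 (G = 6*(-9) = -54)
A(C, E) = -54*C
v = 42528 (v = -3*(-14295 + 119) = -3*(-14176) = 42528)
A(-163, o(-13)) - v = -54*(-163) - 1*42528 = 8802 - 42528 = -33726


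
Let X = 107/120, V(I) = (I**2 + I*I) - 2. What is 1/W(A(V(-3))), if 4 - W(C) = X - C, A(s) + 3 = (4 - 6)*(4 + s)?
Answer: -120/4787 ≈ -0.025068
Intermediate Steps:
V(I) = -2 + 2*I**2 (V(I) = (I**2 + I**2) - 2 = 2*I**2 - 2 = -2 + 2*I**2)
X = 107/120 (X = 107*(1/120) = 107/120 ≈ 0.89167)
A(s) = -11 - 2*s (A(s) = -3 + (4 - 6)*(4 + s) = -3 - 2*(4 + s) = -3 + (-8 - 2*s) = -11 - 2*s)
W(C) = 373/120 + C (W(C) = 4 - (107/120 - C) = 4 + (-107/120 + C) = 373/120 + C)
1/W(A(V(-3))) = 1/(373/120 + (-11 - 2*(-2 + 2*(-3)**2))) = 1/(373/120 + (-11 - 2*(-2 + 2*9))) = 1/(373/120 + (-11 - 2*(-2 + 18))) = 1/(373/120 + (-11 - 2*16)) = 1/(373/120 + (-11 - 32)) = 1/(373/120 - 43) = 1/(-4787/120) = -120/4787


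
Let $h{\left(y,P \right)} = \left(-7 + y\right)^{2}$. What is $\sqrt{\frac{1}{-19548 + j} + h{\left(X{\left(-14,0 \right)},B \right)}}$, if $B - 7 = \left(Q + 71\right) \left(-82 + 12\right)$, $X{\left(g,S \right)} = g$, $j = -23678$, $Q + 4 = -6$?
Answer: $\frac{\sqrt{824002757290}}{43226} \approx 21.0$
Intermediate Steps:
$Q = -10$ ($Q = -4 - 6 = -10$)
$B = -4263$ ($B = 7 + \left(-10 + 71\right) \left(-82 + 12\right) = 7 + 61 \left(-70\right) = 7 - 4270 = -4263$)
$\sqrt{\frac{1}{-19548 + j} + h{\left(X{\left(-14,0 \right)},B \right)}} = \sqrt{\frac{1}{-19548 - 23678} + \left(-7 - 14\right)^{2}} = \sqrt{\frac{1}{-43226} + \left(-21\right)^{2}} = \sqrt{- \frac{1}{43226} + 441} = \sqrt{\frac{19062665}{43226}} = \frac{\sqrt{824002757290}}{43226}$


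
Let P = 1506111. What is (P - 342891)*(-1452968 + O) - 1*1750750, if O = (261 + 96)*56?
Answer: -1666868093470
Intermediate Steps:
O = 19992 (O = 357*56 = 19992)
(P - 342891)*(-1452968 + O) - 1*1750750 = (1506111 - 342891)*(-1452968 + 19992) - 1*1750750 = 1163220*(-1432976) - 1750750 = -1666866342720 - 1750750 = -1666868093470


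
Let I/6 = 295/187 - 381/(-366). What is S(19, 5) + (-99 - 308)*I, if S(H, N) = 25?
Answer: -6605104/1037 ≈ -6369.4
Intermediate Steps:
I = 179217/11407 (I = 6*(295/187 - 381/(-366)) = 6*(295*(1/187) - 381*(-1/366)) = 6*(295/187 + 127/122) = 6*(59739/22814) = 179217/11407 ≈ 15.711)
S(19, 5) + (-99 - 308)*I = 25 + (-99 - 308)*(179217/11407) = 25 - 407*179217/11407 = 25 - 6631029/1037 = -6605104/1037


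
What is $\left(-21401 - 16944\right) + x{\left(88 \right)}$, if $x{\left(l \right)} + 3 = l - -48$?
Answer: $-38212$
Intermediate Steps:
$x{\left(l \right)} = 45 + l$ ($x{\left(l \right)} = -3 + \left(l - -48\right) = -3 + \left(l + 48\right) = -3 + \left(48 + l\right) = 45 + l$)
$\left(-21401 - 16944\right) + x{\left(88 \right)} = \left(-21401 - 16944\right) + \left(45 + 88\right) = -38345 + 133 = -38212$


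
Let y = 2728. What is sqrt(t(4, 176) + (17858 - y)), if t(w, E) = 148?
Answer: sqrt(15278) ≈ 123.60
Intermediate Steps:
sqrt(t(4, 176) + (17858 - y)) = sqrt(148 + (17858 - 1*2728)) = sqrt(148 + (17858 - 2728)) = sqrt(148 + 15130) = sqrt(15278)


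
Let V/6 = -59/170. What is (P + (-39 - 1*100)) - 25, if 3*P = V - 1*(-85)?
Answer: -34772/255 ≈ -136.36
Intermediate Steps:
V = -177/85 (V = 6*(-59/170) = -177/85 ≈ -2.0824)
P = 7048/255 (P = (-177/85 - 1*(-85))/3 = (-177/85 + 85)/3 = (1/3)*(7048/85) = 7048/255 ≈ 27.639)
(P + (-39 - 1*100)) - 25 = (7048/255 + (-39 - 1*100)) - 25 = (7048/255 + (-39 - 100)) - 25 = (7048/255 - 139) - 25 = -28397/255 - 25 = -34772/255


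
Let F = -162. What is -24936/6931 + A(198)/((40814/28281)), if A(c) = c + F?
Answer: 3019412046/141440917 ≈ 21.348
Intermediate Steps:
A(c) = -162 + c (A(c) = c - 162 = -162 + c)
-24936/6931 + A(198)/((40814/28281)) = -24936/6931 + (-162 + 198)/((40814/28281)) = -24936*1/6931 + 36/((40814*(1/28281))) = -24936/6931 + 36/(40814/28281) = -24936/6931 + 36*(28281/40814) = -24936/6931 + 509058/20407 = 3019412046/141440917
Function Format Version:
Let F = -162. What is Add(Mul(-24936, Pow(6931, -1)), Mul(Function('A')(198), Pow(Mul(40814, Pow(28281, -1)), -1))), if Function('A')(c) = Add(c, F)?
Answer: Rational(3019412046, 141440917) ≈ 21.348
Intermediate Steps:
Function('A')(c) = Add(-162, c) (Function('A')(c) = Add(c, -162) = Add(-162, c))
Add(Mul(-24936, Pow(6931, -1)), Mul(Function('A')(198), Pow(Mul(40814, Pow(28281, -1)), -1))) = Add(Mul(-24936, Pow(6931, -1)), Mul(Add(-162, 198), Pow(Mul(40814, Pow(28281, -1)), -1))) = Add(Mul(-24936, Rational(1, 6931)), Mul(36, Pow(Mul(40814, Rational(1, 28281)), -1))) = Add(Rational(-24936, 6931), Mul(36, Pow(Rational(40814, 28281), -1))) = Add(Rational(-24936, 6931), Mul(36, Rational(28281, 40814))) = Add(Rational(-24936, 6931), Rational(509058, 20407)) = Rational(3019412046, 141440917)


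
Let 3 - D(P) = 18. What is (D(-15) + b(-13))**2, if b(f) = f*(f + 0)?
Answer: 23716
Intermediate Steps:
b(f) = f**2 (b(f) = f*f = f**2)
D(P) = -15 (D(P) = 3 - 1*18 = 3 - 18 = -15)
(D(-15) + b(-13))**2 = (-15 + (-13)**2)**2 = (-15 + 169)**2 = 154**2 = 23716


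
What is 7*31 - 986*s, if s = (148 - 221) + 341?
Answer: -264031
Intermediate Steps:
s = 268 (s = -73 + 341 = 268)
7*31 - 986*s = 7*31 - 986*268 = 217 - 264248 = -264031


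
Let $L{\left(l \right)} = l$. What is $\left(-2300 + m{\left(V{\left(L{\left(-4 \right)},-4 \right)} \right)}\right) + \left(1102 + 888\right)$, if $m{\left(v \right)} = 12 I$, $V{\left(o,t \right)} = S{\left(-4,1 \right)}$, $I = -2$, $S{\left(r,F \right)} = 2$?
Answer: $-334$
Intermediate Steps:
$V{\left(o,t \right)} = 2$
$m{\left(v \right)} = -24$ ($m{\left(v \right)} = 12 \left(-2\right) = -24$)
$\left(-2300 + m{\left(V{\left(L{\left(-4 \right)},-4 \right)} \right)}\right) + \left(1102 + 888\right) = \left(-2300 - 24\right) + \left(1102 + 888\right) = -2324 + 1990 = -334$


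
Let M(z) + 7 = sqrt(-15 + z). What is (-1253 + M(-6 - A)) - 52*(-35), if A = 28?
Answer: 560 + 7*I ≈ 560.0 + 7.0*I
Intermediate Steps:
M(z) = -7 + sqrt(-15 + z)
(-1253 + M(-6 - A)) - 52*(-35) = (-1253 + (-7 + sqrt(-15 + (-6 - 1*28)))) - 52*(-35) = (-1253 + (-7 + sqrt(-15 + (-6 - 28)))) + 1820 = (-1253 + (-7 + sqrt(-15 - 34))) + 1820 = (-1253 + (-7 + sqrt(-49))) + 1820 = (-1253 + (-7 + 7*I)) + 1820 = (-1260 + 7*I) + 1820 = 560 + 7*I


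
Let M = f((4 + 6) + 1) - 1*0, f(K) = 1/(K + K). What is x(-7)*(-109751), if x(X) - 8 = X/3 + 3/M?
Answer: -23596465/3 ≈ -7.8655e+6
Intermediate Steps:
f(K) = 1/(2*K)
M = 1/22 (M = 1/(2*((4 + 6) + 1)) - 1*0 = 1/(2*(10 + 1)) + 0 = (½)/11 + 0 = (½)*(1/11) + 0 = 1/22 + 0 = 1/22 ≈ 0.045455)
x(X) = 74 + X/3 (x(X) = 8 + (X/3 + 3/(1/22)) = 8 + (X*(⅓) + 3*22) = 8 + (X/3 + 66) = 8 + (66 + X/3) = 74 + X/3)
x(-7)*(-109751) = (74 + (⅓)*(-7))*(-109751) = (74 - 7/3)*(-109751) = (215/3)*(-109751) = -23596465/3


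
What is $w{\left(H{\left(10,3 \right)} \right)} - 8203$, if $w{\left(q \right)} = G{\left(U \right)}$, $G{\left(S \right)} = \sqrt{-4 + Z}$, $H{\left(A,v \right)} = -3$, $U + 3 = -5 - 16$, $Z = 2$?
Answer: $-8203 + i \sqrt{2} \approx -8203.0 + 1.4142 i$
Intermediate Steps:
$U = -24$ ($U = -3 - 21 = -24$)
$G{\left(S \right)} = i \sqrt{2}$ ($G{\left(S \right)} = \sqrt{-4 + 2} = \sqrt{-2} = i \sqrt{2}$)
$w{\left(q \right)} = i \sqrt{2}$
$w{\left(H{\left(10,3 \right)} \right)} - 8203 = i \sqrt{2} - 8203 = -8203 + i \sqrt{2}$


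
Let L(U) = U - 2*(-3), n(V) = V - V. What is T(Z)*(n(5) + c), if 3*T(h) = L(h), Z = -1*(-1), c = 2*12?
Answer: 56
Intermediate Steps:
n(V) = 0
L(U) = 6 + U (L(U) = U + 6 = 6 + U)
c = 24
Z = 1
T(h) = 2 + h/3 (T(h) = (6 + h)/3 = 2 + h/3)
T(Z)*(n(5) + c) = (2 + (⅓)*1)*(0 + 24) = (2 + ⅓)*24 = (7/3)*24 = 56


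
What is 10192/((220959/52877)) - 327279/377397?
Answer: 22590597301543/9265473747 ≈ 2438.1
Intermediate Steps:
10192/((220959/52877)) - 327279/377397 = 10192/((220959*(1/52877))) - 327279*1/377397 = 10192/(220959/52877) - 109093/125799 = 10192*(52877/220959) - 109093/125799 = 538922384/220959 - 109093/125799 = 22590597301543/9265473747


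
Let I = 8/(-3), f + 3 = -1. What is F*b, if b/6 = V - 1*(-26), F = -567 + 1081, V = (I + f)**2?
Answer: 651752/3 ≈ 2.1725e+5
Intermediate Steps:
f = -4 (f = -3 - 1 = -4)
I = -8/3 (I = 8*(-1/3) = -8/3 ≈ -2.6667)
V = 400/9 (V = (-8/3 - 4)**2 = (-20/3)**2 = 400/9 ≈ 44.444)
F = 514
b = 1268/3 (b = 6*(400/9 - 1*(-26)) = 6*(400/9 + 26) = 6*(634/9) = 1268/3 ≈ 422.67)
F*b = 514*(1268/3) = 651752/3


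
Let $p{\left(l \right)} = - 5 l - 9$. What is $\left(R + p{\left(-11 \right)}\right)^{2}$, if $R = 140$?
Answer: $34596$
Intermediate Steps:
$p{\left(l \right)} = -9 - 5 l$
$\left(R + p{\left(-11 \right)}\right)^{2} = \left(140 - -46\right)^{2} = \left(140 + \left(-9 + 55\right)\right)^{2} = \left(140 + 46\right)^{2} = 186^{2} = 34596$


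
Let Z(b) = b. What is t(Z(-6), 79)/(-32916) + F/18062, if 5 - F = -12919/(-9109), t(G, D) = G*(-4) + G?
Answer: -14299729/41026990654 ≈ -0.00034854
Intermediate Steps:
t(G, D) = -3*G (t(G, D) = -4*G + G = -3*G)
F = 32626/9109 (F = 5 - (-12919)/(-9109) = 5 - (-12919)*(-1)/9109 = 5 - 1*12919/9109 = 5 - 12919/9109 = 32626/9109 ≈ 3.5817)
t(Z(-6), 79)/(-32916) + F/18062 = -3*(-6)/(-32916) + (32626/9109)/18062 = 18*(-1/32916) + (32626/9109)*(1/18062) = -3/5486 + 1483/7478489 = -14299729/41026990654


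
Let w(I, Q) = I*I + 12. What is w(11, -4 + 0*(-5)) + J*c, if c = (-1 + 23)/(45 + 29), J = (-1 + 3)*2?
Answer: 4965/37 ≈ 134.19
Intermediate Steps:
w(I, Q) = 12 + I**2 (w(I, Q) = I**2 + 12 = 12 + I**2)
J = 4 (J = 2*2 = 4)
c = 11/37 (c = 22/74 = 22*(1/74) = 11/37 ≈ 0.29730)
w(11, -4 + 0*(-5)) + J*c = (12 + 11**2) + 4*(11/37) = (12 + 121) + 44/37 = 133 + 44/37 = 4965/37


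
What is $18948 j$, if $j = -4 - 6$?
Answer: $-189480$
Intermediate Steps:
$j = -10$
$18948 j = 18948 \left(-10\right) = -189480$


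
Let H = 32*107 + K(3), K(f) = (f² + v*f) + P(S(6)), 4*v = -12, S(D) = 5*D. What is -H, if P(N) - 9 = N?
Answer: -3463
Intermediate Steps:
v = -3 (v = (¼)*(-12) = -3)
P(N) = 9 + N
K(f) = 39 + f² - 3*f (K(f) = (f² - 3*f) + (9 + 5*6) = (f² - 3*f) + (9 + 30) = (f² - 3*f) + 39 = 39 + f² - 3*f)
H = 3463 (H = 32*107 + (39 + 3² - 3*3) = 3424 + (39 + 9 - 9) = 3424 + 39 = 3463)
-H = -1*3463 = -3463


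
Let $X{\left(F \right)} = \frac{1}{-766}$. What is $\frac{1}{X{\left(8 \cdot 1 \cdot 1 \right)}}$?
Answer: $-766$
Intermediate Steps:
$X{\left(F \right)} = - \frac{1}{766}$
$\frac{1}{X{\left(8 \cdot 1 \cdot 1 \right)}} = \frac{1}{- \frac{1}{766}} = -766$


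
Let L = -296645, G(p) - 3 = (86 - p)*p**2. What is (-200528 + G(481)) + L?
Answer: -91884765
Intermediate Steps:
G(p) = 3 + p**2*(86 - p) (G(p) = 3 + (86 - p)*p**2 = 3 + p**2*(86 - p))
(-200528 + G(481)) + L = (-200528 + (3 - 1*481**3 + 86*481**2)) - 296645 = (-200528 + (3 - 1*111284641 + 86*231361)) - 296645 = (-200528 + (3 - 111284641 + 19897046)) - 296645 = (-200528 - 91387592) - 296645 = -91588120 - 296645 = -91884765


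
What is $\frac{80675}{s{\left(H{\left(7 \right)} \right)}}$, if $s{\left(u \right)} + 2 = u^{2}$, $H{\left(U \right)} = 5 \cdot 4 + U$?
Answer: $\frac{80675}{727} \approx 110.97$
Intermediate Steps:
$H{\left(U \right)} = 20 + U$
$s{\left(u \right)} = -2 + u^{2}$
$\frac{80675}{s{\left(H{\left(7 \right)} \right)}} = \frac{80675}{-2 + \left(20 + 7\right)^{2}} = \frac{80675}{-2 + 27^{2}} = \frac{80675}{-2 + 729} = \frac{80675}{727}$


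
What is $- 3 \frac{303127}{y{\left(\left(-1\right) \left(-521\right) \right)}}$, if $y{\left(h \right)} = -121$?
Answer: $\frac{82671}{11} \approx 7515.5$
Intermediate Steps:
$- 3 \frac{303127}{y{\left(\left(-1\right) \left(-521\right) \right)}} = - 3 \frac{303127}{-121} = - 3 \cdot 303127 \left(- \frac{1}{121}\right) = \left(-3\right) \left(- \frac{27557}{11}\right) = \frac{82671}{11}$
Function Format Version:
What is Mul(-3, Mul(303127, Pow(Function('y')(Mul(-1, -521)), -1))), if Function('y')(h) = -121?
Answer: Rational(82671, 11) ≈ 7515.5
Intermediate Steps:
Mul(-3, Mul(303127, Pow(Function('y')(Mul(-1, -521)), -1))) = Mul(-3, Mul(303127, Pow(-121, -1))) = Mul(-3, Mul(303127, Rational(-1, 121))) = Mul(-3, Rational(-27557, 11)) = Rational(82671, 11)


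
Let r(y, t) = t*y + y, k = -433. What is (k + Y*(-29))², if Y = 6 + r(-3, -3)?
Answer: 609961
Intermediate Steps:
r(y, t) = y + t*y
Y = 12 (Y = 6 - 3*(1 - 3) = 6 - 3*(-2) = 6 + 6 = 12)
(k + Y*(-29))² = (-433 + 12*(-29))² = (-433 - 348)² = (-781)² = 609961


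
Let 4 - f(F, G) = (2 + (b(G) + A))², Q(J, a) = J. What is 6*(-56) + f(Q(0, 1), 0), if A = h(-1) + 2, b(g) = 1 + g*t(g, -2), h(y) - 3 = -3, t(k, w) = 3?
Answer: -357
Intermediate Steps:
h(y) = 0 (h(y) = 3 - 3 = 0)
b(g) = 1 + 3*g (b(g) = 1 + g*3 = 1 + 3*g)
A = 2 (A = 0 + 2 = 2)
f(F, G) = 4 - (5 + 3*G)² (f(F, G) = 4 - (2 + ((1 + 3*G) + 2))² = 4 - (2 + (3 + 3*G))² = 4 - (5 + 3*G)²)
6*(-56) + f(Q(0, 1), 0) = 6*(-56) + (4 - (5 + 3*0)²) = -336 + (4 - (5 + 0)²) = -336 + (4 - 1*5²) = -336 + (4 - 1*25) = -336 + (4 - 25) = -336 - 21 = -357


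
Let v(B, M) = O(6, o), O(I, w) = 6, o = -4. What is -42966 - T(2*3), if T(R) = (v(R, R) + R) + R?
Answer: -42984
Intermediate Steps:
v(B, M) = 6
T(R) = 6 + 2*R (T(R) = (6 + R) + R = 6 + 2*R)
-42966 - T(2*3) = -42966 - (6 + 2*(2*3)) = -42966 - (6 + 2*6) = -42966 - (6 + 12) = -42966 - 1*18 = -42966 - 18 = -42984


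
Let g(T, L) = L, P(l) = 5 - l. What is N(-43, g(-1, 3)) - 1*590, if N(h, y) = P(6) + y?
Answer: -588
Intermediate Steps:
N(h, y) = -1 + y (N(h, y) = (5 - 1*6) + y = (5 - 6) + y = -1 + y)
N(-43, g(-1, 3)) - 1*590 = (-1 + 3) - 1*590 = 2 - 590 = -588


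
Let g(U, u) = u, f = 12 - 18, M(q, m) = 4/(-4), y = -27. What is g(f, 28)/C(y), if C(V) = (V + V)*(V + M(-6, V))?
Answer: 1/54 ≈ 0.018519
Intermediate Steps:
M(q, m) = -1 (M(q, m) = 4*(-1/4) = -1)
f = -6
C(V) = 2*V*(-1 + V) (C(V) = (V + V)*(V - 1) = (2*V)*(-1 + V) = 2*V*(-1 + V))
g(f, 28)/C(y) = 28/((2*(-27)*(-1 - 27))) = 28/((2*(-27)*(-28))) = 28/1512 = 28*(1/1512) = 1/54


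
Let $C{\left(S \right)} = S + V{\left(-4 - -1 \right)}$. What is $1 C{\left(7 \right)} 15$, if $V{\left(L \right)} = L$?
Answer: $60$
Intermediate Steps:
$C{\left(S \right)} = -3 + S$ ($C{\left(S \right)} = S - 3 = -3 + S$)
$1 C{\left(7 \right)} 15 = 1 \left(-3 + 7\right) 15 = 1 \cdot 4 \cdot 15 = 4 \cdot 15 = 60$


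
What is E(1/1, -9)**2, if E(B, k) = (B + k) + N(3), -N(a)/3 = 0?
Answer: 64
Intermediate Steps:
N(a) = 0 (N(a) = -3*0 = 0)
E(B, k) = B + k (E(B, k) = (B + k) + 0 = B + k)
E(1/1, -9)**2 = (1/1 - 9)**2 = (1 - 9)**2 = (-8)**2 = 64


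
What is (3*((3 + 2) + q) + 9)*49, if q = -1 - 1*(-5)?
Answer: 1764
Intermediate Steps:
q = 4 (q = -1 + 5 = 4)
(3*((3 + 2) + q) + 9)*49 = (3*((3 + 2) + 4) + 9)*49 = (3*(5 + 4) + 9)*49 = (3*9 + 9)*49 = (27 + 9)*49 = 36*49 = 1764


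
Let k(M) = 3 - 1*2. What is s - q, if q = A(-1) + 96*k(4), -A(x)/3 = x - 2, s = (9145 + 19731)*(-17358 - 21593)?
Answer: -1124749181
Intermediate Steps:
s = -1124749076 (s = 28876*(-38951) = -1124749076)
k(M) = 1 (k(M) = 3 - 2 = 1)
A(x) = 6 - 3*x (A(x) = -3*(x - 2) = -3*(-2 + x) = 6 - 3*x)
q = 105 (q = (6 - 3*(-1)) + 96*1 = (6 + 3) + 96 = 9 + 96 = 105)
s - q = -1124749076 - 1*105 = -1124749076 - 105 = -1124749181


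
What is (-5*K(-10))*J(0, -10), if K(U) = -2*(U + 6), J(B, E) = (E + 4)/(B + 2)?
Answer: 120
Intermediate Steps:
J(B, E) = (4 + E)/(2 + B)
K(U) = -12 - 2*U (K(U) = -2*(6 + U) = -12 - 2*U)
(-5*K(-10))*J(0, -10) = (-5*(-12 - 2*(-10)))*((4 - 10)/(2 + 0)) = (-5*(-12 + 20))*(-6/2) = (-5*8)*((1/2)*(-6)) = -40*(-3) = 120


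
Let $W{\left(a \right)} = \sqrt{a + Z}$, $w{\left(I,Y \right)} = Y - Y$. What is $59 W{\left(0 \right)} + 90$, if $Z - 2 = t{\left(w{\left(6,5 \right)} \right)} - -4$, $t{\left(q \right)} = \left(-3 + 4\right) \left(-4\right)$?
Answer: $90 + 59 \sqrt{2} \approx 173.44$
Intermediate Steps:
$w{\left(I,Y \right)} = 0$
$t{\left(q \right)} = -4$ ($t{\left(q \right)} = 1 \left(-4\right) = -4$)
$Z = 2$ ($Z = 2 - 0 = 2 + \left(-4 + 4\right) = 2 + 0 = 2$)
$W{\left(a \right)} = \sqrt{2 + a}$ ($W{\left(a \right)} = \sqrt{a + 2} = \sqrt{2 + a}$)
$59 W{\left(0 \right)} + 90 = 59 \sqrt{2 + 0} + 90 = 59 \sqrt{2} + 90 = 90 + 59 \sqrt{2}$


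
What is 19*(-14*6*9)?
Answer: -14364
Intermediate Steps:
19*(-14*6*9) = 19*(-84*9) = 19*(-756) = -14364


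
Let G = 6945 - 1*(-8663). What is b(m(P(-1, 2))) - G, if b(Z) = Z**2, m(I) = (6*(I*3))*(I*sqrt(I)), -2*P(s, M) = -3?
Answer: -105181/8 ≈ -13148.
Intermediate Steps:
P(s, M) = 3/2 (P(s, M) = -1/2*(-3) = 3/2)
G = 15608 (G = 6945 + 8663 = 15608)
m(I) = 18*I**(5/2) (m(I) = (6*(3*I))*I**(3/2) = (18*I)*I**(3/2) = 18*I**(5/2))
b(m(P(-1, 2))) - G = (18*(3/2)**(5/2))**2 - 1*15608 = (18*(9*sqrt(6)/8))**2 - 15608 = (81*sqrt(6)/4)**2 - 15608 = 19683/8 - 15608 = -105181/8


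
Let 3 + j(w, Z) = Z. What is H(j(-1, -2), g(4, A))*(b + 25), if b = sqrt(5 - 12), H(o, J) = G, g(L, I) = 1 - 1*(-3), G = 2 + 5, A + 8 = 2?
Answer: 175 + 7*I*sqrt(7) ≈ 175.0 + 18.52*I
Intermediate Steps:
A = -6 (A = -8 + 2 = -6)
G = 7
j(w, Z) = -3 + Z
g(L, I) = 4 (g(L, I) = 1 + 3 = 4)
H(o, J) = 7
b = I*sqrt(7) (b = sqrt(-7) = I*sqrt(7) ≈ 2.6458*I)
H(j(-1, -2), g(4, A))*(b + 25) = 7*(I*sqrt(7) + 25) = 7*(25 + I*sqrt(7)) = 175 + 7*I*sqrt(7)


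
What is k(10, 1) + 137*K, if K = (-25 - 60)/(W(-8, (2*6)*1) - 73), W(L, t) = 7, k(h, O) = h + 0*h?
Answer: 12305/66 ≈ 186.44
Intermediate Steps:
k(h, O) = h (k(h, O) = h + 0 = h)
K = 85/66 (K = (-25 - 60)/(7 - 73) = -85/(-66) = -85*(-1/66) = 85/66 ≈ 1.2879)
k(10, 1) + 137*K = 10 + 137*(85/66) = 10 + 11645/66 = 12305/66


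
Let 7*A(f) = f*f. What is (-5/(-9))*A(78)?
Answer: 3380/7 ≈ 482.86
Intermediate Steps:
A(f) = f²/7 (A(f) = (f*f)/7 = f²/7)
(-5/(-9))*A(78) = (-5/(-9))*((⅐)*78²) = (-5*(-⅑))*((⅐)*6084) = (5/9)*(6084/7) = 3380/7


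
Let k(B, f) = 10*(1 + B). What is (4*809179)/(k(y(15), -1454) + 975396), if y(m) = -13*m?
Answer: 809179/243364 ≈ 3.3250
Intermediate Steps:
k(B, f) = 10 + 10*B
(4*809179)/(k(y(15), -1454) + 975396) = (4*809179)/((10 + 10*(-13*15)) + 975396) = 3236716/((10 + 10*(-195)) + 975396) = 3236716/((10 - 1950) + 975396) = 3236716/(-1940 + 975396) = 3236716/973456 = 3236716*(1/973456) = 809179/243364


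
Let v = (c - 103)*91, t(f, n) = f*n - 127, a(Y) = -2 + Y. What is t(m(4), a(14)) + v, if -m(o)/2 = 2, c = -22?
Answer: -11550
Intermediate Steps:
m(o) = -4 (m(o) = -2*2 = -4)
t(f, n) = -127 + f*n
v = -11375 (v = (-22 - 103)*91 = -125*91 = -11375)
t(m(4), a(14)) + v = (-127 - 4*(-2 + 14)) - 11375 = (-127 - 4*12) - 11375 = (-127 - 48) - 11375 = -175 - 11375 = -11550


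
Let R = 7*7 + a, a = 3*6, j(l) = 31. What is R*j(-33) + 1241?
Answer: 3318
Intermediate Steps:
a = 18
R = 67 (R = 7*7 + 18 = 49 + 18 = 67)
R*j(-33) + 1241 = 67*31 + 1241 = 2077 + 1241 = 3318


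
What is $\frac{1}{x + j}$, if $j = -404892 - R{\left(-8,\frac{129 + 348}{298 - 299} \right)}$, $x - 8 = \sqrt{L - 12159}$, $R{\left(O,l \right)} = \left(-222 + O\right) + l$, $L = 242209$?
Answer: $- \frac{404177}{163358817279} - \frac{5 \sqrt{9202}}{163358817279} \approx -2.4771 \cdot 10^{-6}$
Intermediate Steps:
$R{\left(O,l \right)} = -222 + O + l$
$x = 8 + 5 \sqrt{9202}$ ($x = 8 + \sqrt{242209 - 12159} = 8 + \sqrt{230050} = 8 + 5 \sqrt{9202} \approx 487.64$)
$j = -404185$ ($j = -404892 - \left(-222 - 8 + \frac{129 + 348}{298 - 299}\right) = -404892 - \left(-222 - 8 + \frac{477}{-1}\right) = -404892 - \left(-222 - 8 + 477 \left(-1\right)\right) = -404892 - \left(-222 - 8 - 477\right) = -404892 - -707 = -404892 + 707 = -404185$)
$\frac{1}{x + j} = \frac{1}{\left(8 + 5 \sqrt{9202}\right) - 404185} = \frac{1}{-404177 + 5 \sqrt{9202}}$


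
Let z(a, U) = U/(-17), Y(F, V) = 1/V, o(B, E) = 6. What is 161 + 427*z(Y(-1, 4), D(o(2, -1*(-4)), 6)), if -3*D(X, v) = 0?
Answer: 161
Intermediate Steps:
D(X, v) = 0 (D(X, v) = -1/3*0 = 0)
z(a, U) = -U/17 (z(a, U) = U*(-1/17) = -U/17)
161 + 427*z(Y(-1, 4), D(o(2, -1*(-4)), 6)) = 161 + 427*(-1/17*0) = 161 + 427*0 = 161 + 0 = 161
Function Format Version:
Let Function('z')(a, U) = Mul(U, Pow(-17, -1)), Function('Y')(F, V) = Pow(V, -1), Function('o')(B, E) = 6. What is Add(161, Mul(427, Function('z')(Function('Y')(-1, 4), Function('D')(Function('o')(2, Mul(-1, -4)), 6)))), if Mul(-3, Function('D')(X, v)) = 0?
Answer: 161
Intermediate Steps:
Function('D')(X, v) = 0 (Function('D')(X, v) = Mul(Rational(-1, 3), 0) = 0)
Function('z')(a, U) = Mul(Rational(-1, 17), U) (Function('z')(a, U) = Mul(U, Rational(-1, 17)) = Mul(Rational(-1, 17), U))
Add(161, Mul(427, Function('z')(Function('Y')(-1, 4), Function('D')(Function('o')(2, Mul(-1, -4)), 6)))) = Add(161, Mul(427, Mul(Rational(-1, 17), 0))) = Add(161, Mul(427, 0)) = Add(161, 0) = 161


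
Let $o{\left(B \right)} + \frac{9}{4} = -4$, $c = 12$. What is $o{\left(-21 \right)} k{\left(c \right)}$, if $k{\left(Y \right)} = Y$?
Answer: $-75$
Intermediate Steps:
$o{\left(B \right)} = - \frac{25}{4}$ ($o{\left(B \right)} = - \frac{9}{4} - 4 = - \frac{25}{4}$)
$o{\left(-21 \right)} k{\left(c \right)} = \left(- \frac{25}{4}\right) 12 = -75$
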